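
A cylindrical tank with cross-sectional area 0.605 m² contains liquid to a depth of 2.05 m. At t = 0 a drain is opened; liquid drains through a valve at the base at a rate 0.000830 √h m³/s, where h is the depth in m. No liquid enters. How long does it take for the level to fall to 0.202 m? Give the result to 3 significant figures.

1430 s

A dh/dt = −Q_out = −0.000830 √h.
Separate and integrate: 2(√h − √h₀) = −(0.000830/A) t.
t = 2A(√h₀ − √h)/0.000830 = 2·0.605·(√2.05 − √0.202)/0.000830
  = 1.2100 × (1.4318 − 0.44944) / 0.000830 = 1432.1 s.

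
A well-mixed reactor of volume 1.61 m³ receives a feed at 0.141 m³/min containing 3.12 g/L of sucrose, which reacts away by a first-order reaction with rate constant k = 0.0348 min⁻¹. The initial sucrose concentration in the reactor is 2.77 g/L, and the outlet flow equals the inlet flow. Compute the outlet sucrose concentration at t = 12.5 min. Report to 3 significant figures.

2.35 g/L

Species balance: V dC/dt = Q C_in − Q C − k V C.
This is linear with rate a = Q/V + k = 0.12238 min⁻¹.
C_ss = Q C_in/(Q + kV) = 2.2328 g/L; C(t) = C_ss + (C₀ − C_ss) e^(−a t).
C(12.5) = 2.2328 + (0.53722)·e^(−0.12238·12.5) = 2.2328 + (0.53722)·0.21660 = 2.3491 g/L.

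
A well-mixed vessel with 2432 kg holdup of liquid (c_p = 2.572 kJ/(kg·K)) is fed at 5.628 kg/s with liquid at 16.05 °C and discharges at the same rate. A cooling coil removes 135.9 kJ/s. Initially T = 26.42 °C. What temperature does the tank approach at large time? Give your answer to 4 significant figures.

Energy balance: M c_p dT/dt = ṁ c_p (T_in − T) − 135.9.
At steady state dT/dt = 0 ⇒ T_ss = T_in − Q̇/(ṁ c_p) = 16.05 − 135.9/(5.628·2.572) = 6.66154 °C.

6.662 °C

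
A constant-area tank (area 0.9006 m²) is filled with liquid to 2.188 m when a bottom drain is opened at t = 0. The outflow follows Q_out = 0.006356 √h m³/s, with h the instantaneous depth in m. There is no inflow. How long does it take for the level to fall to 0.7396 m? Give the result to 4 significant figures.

A dh/dt = −Q_out = −0.006356 √h.
Separate and integrate: 2(√h − √h₀) = −(0.006356/A) t.
t = 2A(√h₀ − √h)/0.006356 = 2·0.9006·(√2.188 − √0.7396)/0.006356
  = 1.80120 × (1.47919 − 0.860000) / 0.006356 = 175.469 s.

175.5 s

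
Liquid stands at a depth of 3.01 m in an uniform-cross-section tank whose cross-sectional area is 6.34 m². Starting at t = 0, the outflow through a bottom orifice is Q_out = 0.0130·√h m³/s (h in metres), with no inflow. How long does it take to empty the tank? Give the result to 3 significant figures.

1690 s

A dh/dt = −Q_out = −0.0130 √h.
This is separable: 2 d(√h)/dt = −0.0130/A, so √h = √h₀ − (0.0130/(2A)) t.
Set h = 0: 2√h₀ = (0.0130/A) t_empty ⇒ t_empty = 2A√h₀/0.0130.
t_empty = 2·6.34·√3.01/0.0130 = 12.680·1.7349/0.0130 = 1692.2 s.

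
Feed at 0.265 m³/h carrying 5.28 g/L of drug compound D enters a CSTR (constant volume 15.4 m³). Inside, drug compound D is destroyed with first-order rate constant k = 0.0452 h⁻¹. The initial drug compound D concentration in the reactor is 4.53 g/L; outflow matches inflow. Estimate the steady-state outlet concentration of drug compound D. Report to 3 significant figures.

1.46 g/L

V dC/dt = Q(C_in − C) − k V C.
Steady state (dC/dt = 0): C_ss = Q C_in/(Q + kV) = C_in/(1 + kV/Q).
C_ss = 0.265·5.28/(0.265 + 0.0452·15.4) = 1.3992/0.96108 = 1.4559 g/L.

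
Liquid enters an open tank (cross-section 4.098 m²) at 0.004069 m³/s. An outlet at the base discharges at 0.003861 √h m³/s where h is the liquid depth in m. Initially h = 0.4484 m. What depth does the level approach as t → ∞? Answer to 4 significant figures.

1.111 m

Level balance: A dh/dt = 0.004069 − 0.003861 √h. Setting dh/dt = 0:
Q_in = 0.003861 √h_ss ⇒ √h_ss = 0.004069/0.003861 = 1.05387.
h_ss = 1.05387² = 1.11065 m. (Since h₀ = 0.4484 m < h_ss, the level will rise toward this value.)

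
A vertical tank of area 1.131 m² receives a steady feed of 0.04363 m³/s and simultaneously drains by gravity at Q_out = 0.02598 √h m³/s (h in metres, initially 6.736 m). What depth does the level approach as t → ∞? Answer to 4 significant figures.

Volume balance on the tank: A dh/dt = Q_in − 0.02598 √h. At steady state dh/dt = 0:
Q_in = 0.02598 √h_ss ⇒ √h_ss = 0.04363/0.02598 = 1.67937.
h_ss = 1.67937² = 2.82028 m. (Since h₀ = 6.736 m > h_ss, the level will fall toward this value.)

2.820 m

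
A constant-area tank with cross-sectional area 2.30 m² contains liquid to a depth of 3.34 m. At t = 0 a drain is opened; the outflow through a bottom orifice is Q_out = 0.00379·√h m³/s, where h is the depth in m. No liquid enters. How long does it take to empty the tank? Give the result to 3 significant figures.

2220 s

A dh/dt = −Q_out = −0.00379 √h.
∫ h^(−1/2) dh = −(0.00379/A) ∫ dt, giving 2√h = 2√h₀ − (0.00379/A) t.
Set h = 0: 2√h₀ = (0.00379/A) t_empty ⇒ t_empty = 2A√h₀/0.00379.
t_empty = 2·2.30·√3.34/0.00379 = 4.6000·1.8276/0.00379 = 2218.2 s.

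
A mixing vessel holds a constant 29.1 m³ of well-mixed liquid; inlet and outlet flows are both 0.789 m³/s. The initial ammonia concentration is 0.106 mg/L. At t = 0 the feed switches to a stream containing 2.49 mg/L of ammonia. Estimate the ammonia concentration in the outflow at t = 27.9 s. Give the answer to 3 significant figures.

1.37 mg/L

Transient balance on the dissolved component: V dC/dt = Q(C_in − C).
Time constant τ = V/Q = 29.1/0.789 = 36.882 s.
C approaches C_in exponentially: C(t) = C_in + (C₀ − C_in) e^(−t/τ).
C(27.9) = 2.49 + (0.106 − 2.49)·e^(−27.9/36.882) = 2.49 + (-2.3840)·0.46932 = 1.3711 mg/L.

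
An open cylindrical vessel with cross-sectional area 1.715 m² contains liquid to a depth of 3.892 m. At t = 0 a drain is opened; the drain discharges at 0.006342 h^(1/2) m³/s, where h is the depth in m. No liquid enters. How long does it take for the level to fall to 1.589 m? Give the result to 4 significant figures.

385.2 s

A dh/dt = −Q_out = −0.006342 √h.
This is separable: 2 d(√h)/dt = −0.006342/A, so √h = √h₀ − (0.006342/(2A)) t.
t = 2A(√h₀ − √h)/0.006342 = 2·1.715·(√3.892 − √1.589)/0.006342
  = 3.43000 × (1.97282 − 1.26056) / 0.006342 = 385.218 s.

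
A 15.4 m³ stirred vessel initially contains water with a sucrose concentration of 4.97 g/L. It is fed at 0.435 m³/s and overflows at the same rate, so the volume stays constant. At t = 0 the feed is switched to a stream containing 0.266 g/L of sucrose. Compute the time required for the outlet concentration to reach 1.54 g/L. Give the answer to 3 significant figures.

46.2 s

Species balance: V dC/dt = Q(C_in − C) ⇒ τ = V/Q = 35.402 s.
C(t) = C_in + (C₀ − C_in) e^(−t/τ). Set C = 1.54 and solve for t:
e^(−t/τ) = (C − C_in)/(C₀ − C_in) = (1.54 − 0.266)/(4.97 − 0.266) = 0.27083
t = −τ ln(…) = 35.402 × 1.3063 = 46.244 s.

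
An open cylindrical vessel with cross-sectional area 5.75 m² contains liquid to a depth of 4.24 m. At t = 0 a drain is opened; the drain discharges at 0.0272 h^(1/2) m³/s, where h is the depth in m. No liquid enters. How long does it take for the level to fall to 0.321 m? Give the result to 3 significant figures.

631 s

A dh/dt = −Q_out = −0.0272 √h.
∫ h^(−1/2) dh = −(0.0272/A) ∫ dt, giving 2√h = 2√h₀ − (0.0272/A) t.
t = 2A(√h₀ − √h)/0.0272 = 2·5.75·(√4.24 − √0.321)/0.0272
  = 11.500 × (2.0591 − 0.56657) / 0.0272 = 631.04 s.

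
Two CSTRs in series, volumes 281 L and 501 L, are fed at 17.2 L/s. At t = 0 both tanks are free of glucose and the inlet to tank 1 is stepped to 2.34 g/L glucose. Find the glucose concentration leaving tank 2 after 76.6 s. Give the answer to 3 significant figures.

1.98 g/L

Time constants: τᵢ = Vᵢ/Q for each well-mixed tank.
τ₁ = 281/17.2 = 16.337 s; τ₂ = 501/17.2 = 29.128 s.
Tank 1: C₁ = C_in(1 − e^(−t/τ₁)). Tank 2 (τ₁ ≠ τ₂): C₂ = C_in[1 − (τ₁ e^(−t/τ₁) − τ₂ e^(−t/τ₂))/(τ₁ − τ₂)].
At t = 76.6: e^(−t/τ₁) = 0.0091988, e^(−t/τ₂) = 0.072094.
C₂ = 2.34·[1 − (16.337·0.0091988 − 29.128·0.072094)/(-12.791)] = 2.34·0.84757 = 1.9833 g/L.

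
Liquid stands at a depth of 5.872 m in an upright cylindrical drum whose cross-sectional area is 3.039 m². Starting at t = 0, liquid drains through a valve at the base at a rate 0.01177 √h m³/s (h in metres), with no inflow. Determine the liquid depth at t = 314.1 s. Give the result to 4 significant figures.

A dh/dt = −Q_out = −0.01177 √h.
Separate and integrate: 2(√h − √h₀) = −(0.01177/A) t.
√h = √5.872 − 0.01177·314.1/(2·3.039) = 2.42322 − 0.608252 = 1.81497.
h = 1.81497² = 3.29411 m.

3.294 m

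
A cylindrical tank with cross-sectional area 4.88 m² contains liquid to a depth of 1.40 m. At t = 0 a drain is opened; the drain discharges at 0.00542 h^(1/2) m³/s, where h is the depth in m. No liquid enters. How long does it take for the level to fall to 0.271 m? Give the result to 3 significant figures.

A dh/dt = −Q_out = −0.00542 √h.
Separate and integrate: 2(√h − √h₀) = −(0.00542/A) t.
t = 2A(√h₀ − √h)/0.00542 = 2·4.88·(√1.40 − √0.271)/0.00542
  = 9.7600 × (1.1832 − 0.52058) / 0.00542 = 1193.2 s.

1190 s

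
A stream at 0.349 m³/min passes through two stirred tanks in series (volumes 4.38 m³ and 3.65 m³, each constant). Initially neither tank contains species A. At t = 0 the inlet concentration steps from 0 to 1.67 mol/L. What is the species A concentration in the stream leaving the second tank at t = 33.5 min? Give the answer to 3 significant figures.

Each tank obeys Vᵢ dCᵢ/dt = Q(Cᵢ₋₁ − Cᵢ), so τᵢ = Vᵢ/Q.
τ₁ = 4.38/0.349 = 12.550 min; τ₂ = 3.65/0.349 = 10.458 min.
Solving the cascade with C₁(0)=C₂(0)=0 gives C₂(t) = C_in[1 − (τ₁ e^(−t/τ₁) − τ₂ e^(−t/τ₂))/(τ₁ − τ₂)].
At t = 33.5: e^(−t/τ₁) = 0.069301, e^(−t/τ₂) = 0.040634.
C₂ = 1.67·[1 − (12.550·0.069301 − 10.458·0.040634)/(2.0917)] = 1.67·0.78736 = 1.3149 mol/L.

1.31 mol/L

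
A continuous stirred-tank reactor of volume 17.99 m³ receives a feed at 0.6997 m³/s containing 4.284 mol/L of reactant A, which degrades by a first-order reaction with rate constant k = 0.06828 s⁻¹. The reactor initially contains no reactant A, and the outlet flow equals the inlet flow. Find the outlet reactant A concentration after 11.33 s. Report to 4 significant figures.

1.093 mol/L

V dC/dt = Q(C_in − C) − k V C.
dC/dt = (Q/V) C_in − (Q/V + k) C; effective rate a = Q/V + k = 0.0388938 + 0.06828 = 0.107174 s⁻¹.
C_ss = Q C_in/(Q + kV) = 1.55468 mol/L; C(t) = C_ss + (C₀ − C_ss) e^(−a t).
C(11.33) = 1.55468 + (-1.55468)·e^(−0.107174·11.33) = 1.55468 + (-1.55468)·0.296924 = 1.09306 mol/L.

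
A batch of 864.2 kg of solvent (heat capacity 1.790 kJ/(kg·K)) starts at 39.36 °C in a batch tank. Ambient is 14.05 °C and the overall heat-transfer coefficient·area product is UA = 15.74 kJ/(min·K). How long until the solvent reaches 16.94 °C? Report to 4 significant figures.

Heat balance on the well-mixed liquid: M c_p dT/dt = −UA(T − T_amb).
τ = M c_p/UA = 98.2794 min; T_ss = T_amb = 14.0500 °C.
T(t) = T_ss + (T₀ − T_ss)e^(−t/τ); set T = 16.94:
t = −τ ln[(T − T_ss)/(T₀ − T_ss)] = −98.2794 · ln(0.114184) = 213.261 min.

213.3 min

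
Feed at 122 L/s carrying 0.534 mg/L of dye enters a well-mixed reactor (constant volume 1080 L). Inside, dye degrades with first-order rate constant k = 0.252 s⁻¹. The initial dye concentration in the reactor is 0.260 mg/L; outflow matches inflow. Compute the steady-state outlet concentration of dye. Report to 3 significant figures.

0.165 mg/L

Species balance: V dC/dt = Q C_in − Q C − k V C.
Steady state (dC/dt = 0): C_ss = Q C_in/(Q + kV) = C_in/(1 + kV/Q).
C_ss = 122·0.534/(122 + 0.252·1080) = 65.148/394.16 = 0.16528 mg/L.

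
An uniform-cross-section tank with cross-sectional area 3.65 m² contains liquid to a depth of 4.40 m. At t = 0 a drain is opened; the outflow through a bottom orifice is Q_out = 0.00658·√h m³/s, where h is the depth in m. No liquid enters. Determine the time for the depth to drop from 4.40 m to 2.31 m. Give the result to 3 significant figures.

641 s

Mass balance (ρ constant): A dh/dt = −0.00658 √h.
∫ h^(−1/2) dh = −(0.00658/A) ∫ dt, giving 2√h = 2√h₀ − (0.00658/A) t.
t = 2A(√h₀ − √h)/0.00658 = 2·3.65·(√4.40 − √2.31)/0.00658
  = 7.3000 × (2.0976 − 1.5199) / 0.00658 = 640.97 s.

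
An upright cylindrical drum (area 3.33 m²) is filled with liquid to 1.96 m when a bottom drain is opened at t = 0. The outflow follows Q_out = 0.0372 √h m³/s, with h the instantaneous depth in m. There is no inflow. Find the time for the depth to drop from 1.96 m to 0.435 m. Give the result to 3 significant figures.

With no inflow, A dh/dt = −0.0372 √h.
This is separable: 2 d(√h)/dt = −0.0372/A, so √h = √h₀ − (0.0372/(2A)) t.
t = 2A(√h₀ − √h)/0.0372 = 2·3.33·(√1.96 − √0.435)/0.0372
  = 6.6600 × (1.4000 − 0.65955) / 0.0372 = 132.57 s.

133 s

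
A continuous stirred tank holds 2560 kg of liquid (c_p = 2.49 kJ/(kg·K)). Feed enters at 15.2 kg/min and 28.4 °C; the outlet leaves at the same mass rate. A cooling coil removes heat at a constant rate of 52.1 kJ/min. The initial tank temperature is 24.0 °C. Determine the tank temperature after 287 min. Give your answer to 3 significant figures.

26.5 °C

M c_p dT/dt = ṁ c_p (T_in − T) − Q̇.
Rearrange: dT/dt = (T_ss − T)/τ with τ = M/ṁ = 168.42 min and T_ss = T_in − Q̇/(ṁ c_p) = 27.023 °C.
This is linear first-order; T(t) = T_ss + (T₀ − T_ss) e^(−t/τ).
T(287) = 27.023 + (-3.0234)·e^(−287/168.42) = 27.023 + (-3.0234)·0.18194 = 26.473 °C.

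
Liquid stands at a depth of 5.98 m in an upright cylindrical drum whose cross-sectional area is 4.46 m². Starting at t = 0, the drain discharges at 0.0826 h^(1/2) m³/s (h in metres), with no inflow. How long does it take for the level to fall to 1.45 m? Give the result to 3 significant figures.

134 s

With no inflow, A dh/dt = −0.0826 √h.
Separate and integrate: 2(√h − √h₀) = −(0.0826/A) t.
t = 2A(√h₀ − √h)/0.0826 = 2·4.46·(√5.98 − √1.45)/0.0826
  = 8.9200 × (2.4454 − 1.2042) / 0.0826 = 134.04 s.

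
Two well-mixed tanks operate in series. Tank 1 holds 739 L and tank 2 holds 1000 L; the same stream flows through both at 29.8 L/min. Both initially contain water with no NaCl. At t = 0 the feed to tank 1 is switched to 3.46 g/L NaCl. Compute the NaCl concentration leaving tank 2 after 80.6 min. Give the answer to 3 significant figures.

2.64 g/L

Species balance on tank i: dCᵢ/dt = (Cᵢ₋₁ − Cᵢ)/τᵢ with τᵢ = Vᵢ/Q.
τ₁ = 739/29.8 = 24.799 min; τ₂ = 1000/29.8 = 33.557 min.
Solving the cascade with C₁(0)=C₂(0)=0 gives C₂(t) = C_in[1 − (τ₁ e^(−t/τ₁) − τ₂ e^(−t/τ₂))/(τ₁ − τ₂)].
At t = 80.6: e^(−t/τ₁) = 0.038767, e^(−t/τ₂) = 0.090548.
C₂ = 3.46·[1 − (24.799·0.038767 − 33.557·0.090548)/(-8.7584)] = 3.46·0.76284 = 2.6394 g/L.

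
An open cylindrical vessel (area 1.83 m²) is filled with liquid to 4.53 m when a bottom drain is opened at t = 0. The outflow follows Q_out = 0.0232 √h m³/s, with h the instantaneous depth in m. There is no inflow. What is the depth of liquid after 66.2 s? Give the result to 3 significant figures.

Unsteady balance on liquid volume: A dh/dt = −0.0232 √h.
This is separable: 2 d(√h)/dt = −0.0232/A, so √h = √h₀ − (0.0232/(2A)) t.
√h = √4.53 − 0.0232·66.2/(2·1.83) = 2.1284 − 0.41963 = 1.7088.
h = 1.7088² = 2.9198 m.

2.92 m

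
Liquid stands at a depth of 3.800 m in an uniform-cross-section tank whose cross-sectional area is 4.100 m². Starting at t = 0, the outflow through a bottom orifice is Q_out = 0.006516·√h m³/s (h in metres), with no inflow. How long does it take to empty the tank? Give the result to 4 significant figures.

2453 s

With no inflow, A dh/dt = −0.006516 √h.
This is separable: 2 d(√h)/dt = −0.006516/A, so √h = √h₀ − (0.006516/(2A)) t.
Tank is empty when √h = 0: t_empty = 2A√h₀/0.006516.
t_empty = 2·4.100·√3.800/0.006516 = 8.20000·1.94936/0.006516 = 2453.15 s.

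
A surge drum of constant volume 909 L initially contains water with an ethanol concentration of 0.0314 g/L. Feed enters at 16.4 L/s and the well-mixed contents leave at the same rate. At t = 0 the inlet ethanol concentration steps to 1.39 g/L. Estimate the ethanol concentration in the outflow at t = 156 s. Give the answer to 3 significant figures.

Transient balance on the dissolved component: V dC/dt = Q(C_in − C).
Rewrite as dC/dt + C/τ = C_in/τ, τ = V/Q = 55.427 s.
C approaches C_in exponentially: C(t) = C_in + (C₀ − C_in) e^(−t/τ).
C(156) = 1.39 + (0.0314 − 1.39)·e^(−156/55.427) = 1.39 + (-1.3586)·0.059933 = 1.3086 g/L.

1.31 g/L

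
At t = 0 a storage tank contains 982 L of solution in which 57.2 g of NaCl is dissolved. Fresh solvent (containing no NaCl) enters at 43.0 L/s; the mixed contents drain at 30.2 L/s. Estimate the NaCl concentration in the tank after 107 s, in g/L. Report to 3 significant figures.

Let m(t) be the amount of NaCl. Volume: V(t) = V₀ + (Q_in − Q_out) t = 982 + 12.800 t; V(107) = 2351.6 L.
No NaCl enters, so dm/dt = −Q_out · (m/V).
dm/m = −Q_out dt/(V₀ + 12.800 t); integrating gives ln(m/m₀) = −(Q_out/(Q_in−Q_out)) ln(V/V₀).
m = m₀ (V₀/V)^(Q_out/(Q_in−Q_out)) = 57.2 × (982/2351.6)^(2.3594) = 7.2878 g.
C = m/V = 7.2878/2351.6 = 0.0030991 g/L.

0.00310 g/L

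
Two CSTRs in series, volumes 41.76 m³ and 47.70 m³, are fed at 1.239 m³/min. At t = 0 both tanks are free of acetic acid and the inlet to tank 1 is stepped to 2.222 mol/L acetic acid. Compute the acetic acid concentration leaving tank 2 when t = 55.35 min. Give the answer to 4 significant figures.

Time constants: τᵢ = Vᵢ/Q for each well-mixed tank.
τ₁ = 41.76/1.239 = 33.7046 min; τ₂ = 47.70/1.239 = 38.4988 min.
Tank 1: C₁ = C_in(1 − e^(−t/τ₁)). Tank 2 (τ₁ ≠ τ₂): C₂ = C_in[1 − (τ₁ e^(−t/τ₁) − τ₂ e^(−t/τ₂))/(τ₁ − τ₂)].
At t = 55.35: e^(−t/τ₁) = 0.193552, e^(−t/τ₂) = 0.237472.
C₂ = 2.222·[1 − (33.7046·0.193552 − 38.4988·0.237472)/(-4.79419)] = 2.222·0.453761 = 1.00826 mol/L.

1.008 mol/L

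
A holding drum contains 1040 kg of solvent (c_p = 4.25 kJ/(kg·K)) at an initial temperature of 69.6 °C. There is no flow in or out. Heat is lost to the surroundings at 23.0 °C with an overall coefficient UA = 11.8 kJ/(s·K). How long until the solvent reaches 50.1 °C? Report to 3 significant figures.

Heat balance on the well-mixed liquid: M c_p dT/dt = −UA(T − T_amb).
τ = M c_p/UA = 374.58 s; T_ss = T_amb = 23.000 °C.
T(t) = T_ss + (T₀ − T_ss)e^(−t/τ); set T = 50.1:
t = −τ ln[(T − T_ss)/(T₀ − T_ss)] = −374.58 · ln(0.58155) = 203.05 s.

203 s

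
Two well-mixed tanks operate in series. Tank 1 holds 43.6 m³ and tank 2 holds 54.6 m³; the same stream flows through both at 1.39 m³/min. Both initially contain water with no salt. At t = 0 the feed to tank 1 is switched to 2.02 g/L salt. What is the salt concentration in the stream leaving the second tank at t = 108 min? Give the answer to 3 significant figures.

1.63 g/L

Time constants: τᵢ = Vᵢ/Q for each well-mixed tank.
τ₁ = 43.6/1.39 = 31.367 min; τ₂ = 54.6/1.39 = 39.281 min.
Solving the cascade with C₁(0)=C₂(0)=0 gives C₂(t) = C_in[1 − (τ₁ e^(−t/τ₁) − τ₂ e^(−t/τ₂))/(τ₁ − τ₂)].
At t = 108: e^(−t/τ₁) = 0.031965, e^(−t/τ₂) = 0.063963.
C₂ = 2.02·[1 − (31.367·0.031965 − 39.281·0.063963)/(-7.9137)] = 2.02·0.80921 = 1.6346 g/L.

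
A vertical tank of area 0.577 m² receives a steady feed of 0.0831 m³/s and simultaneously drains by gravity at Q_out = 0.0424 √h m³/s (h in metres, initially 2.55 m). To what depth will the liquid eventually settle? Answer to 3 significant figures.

3.84 m

A dh/dt = Q_in − 0.0424 √h. Steady state requires inflow = outflow:
Q_in = 0.0424 √h_ss ⇒ √h_ss = 0.0831/0.0424 = 1.9599.
h_ss = 1.9599² = 3.8412 m. (Since h₀ = 2.55 m < h_ss, the level will rise toward this value.)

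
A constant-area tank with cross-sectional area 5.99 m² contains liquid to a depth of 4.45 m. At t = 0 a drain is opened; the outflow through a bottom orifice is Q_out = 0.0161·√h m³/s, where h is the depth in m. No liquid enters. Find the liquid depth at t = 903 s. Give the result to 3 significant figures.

0.803 m

A dh/dt = −Q_out = −0.0161 √h.
This is separable: 2 d(√h)/dt = −0.0161/A, so √h = √h₀ − (0.0161/(2A)) t.
√h = √4.45 − 0.0161·903/(2·5.99) = 2.1095 − 1.2135 = 0.89595.
h = 0.89595² = 0.80273 m.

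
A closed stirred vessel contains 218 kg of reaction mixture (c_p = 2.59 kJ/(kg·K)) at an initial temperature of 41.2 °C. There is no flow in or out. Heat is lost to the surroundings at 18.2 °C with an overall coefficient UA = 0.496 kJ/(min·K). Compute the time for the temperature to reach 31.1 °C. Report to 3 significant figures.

658 min

M c_p dT/dt = −UA(T − T_amb).
τ = M c_p/UA = 1138.3 min; T_ss = T_amb = 18.200 °C.
T(t) = T_ss + (T₀ − T_ss)e^(−t/τ); set T = 31.1:
t = −τ ln[(T − T_ss)/(T₀ − T_ss)] = −1138.3 · ln(0.56087) = 658.27 min.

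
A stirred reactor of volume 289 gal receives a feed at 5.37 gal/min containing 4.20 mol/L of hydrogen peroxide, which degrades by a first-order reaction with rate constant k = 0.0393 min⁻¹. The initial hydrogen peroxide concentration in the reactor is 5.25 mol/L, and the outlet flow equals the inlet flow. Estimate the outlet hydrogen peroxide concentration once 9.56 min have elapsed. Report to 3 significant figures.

3.59 mol/L

Species balance: V dC/dt = Q C_in − Q C − k V C.
dC/dt = (Q/V) C_in − (Q/V + k) C; effective rate a = Q/V + k = 0.018581 + 0.0393 = 0.057881 min⁻¹.
C_ss = Q C_in/(Q + kV) = 1.3483 mol/L; C(t) = C_ss + (C₀ − C_ss) e^(−a t).
C(9.56) = 1.3483 + (3.9017)·e^(−0.057881·9.56) = 1.3483 + (3.9017)·0.57502 = 3.5919 mol/L.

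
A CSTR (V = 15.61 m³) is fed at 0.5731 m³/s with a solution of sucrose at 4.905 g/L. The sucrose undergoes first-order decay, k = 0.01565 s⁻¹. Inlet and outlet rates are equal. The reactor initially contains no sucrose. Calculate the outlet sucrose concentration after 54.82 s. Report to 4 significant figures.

V dC/dt = Q(C_in − C) − k V C.
This is linear with rate a = Q/V + k = 0.0523636 s⁻¹.
C_ss = Q C_in/(Q + kV) = 3.43904 g/L; C(t) = C_ss + (C₀ − C_ss) e^(−a t).
C(54.82) = 3.43904 + (-3.43904)·e^(−0.0523636·54.82) = 3.43904 + (-3.43904)·0.0566663 = 3.24416 g/L.

3.244 g/L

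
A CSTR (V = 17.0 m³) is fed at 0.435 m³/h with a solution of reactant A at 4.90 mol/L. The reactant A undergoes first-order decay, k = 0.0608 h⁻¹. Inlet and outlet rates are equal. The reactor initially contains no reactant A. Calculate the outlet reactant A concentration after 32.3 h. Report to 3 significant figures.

V dC/dt = Q(C_in − C) − k V C.
This is linear with rate a = Q/V + k = 0.086388 h⁻¹.
C_ss = Q C_in/(Q + kV) = 1.4514 mol/L; C(t) = C_ss + (C₀ − C_ss) e^(−a t).
C(32.3) = 1.4514 + (-1.4514)·e^(−0.086388·32.3) = 1.4514 + (-1.4514)·0.061400 = 1.3623 mol/L.

1.36 mol/L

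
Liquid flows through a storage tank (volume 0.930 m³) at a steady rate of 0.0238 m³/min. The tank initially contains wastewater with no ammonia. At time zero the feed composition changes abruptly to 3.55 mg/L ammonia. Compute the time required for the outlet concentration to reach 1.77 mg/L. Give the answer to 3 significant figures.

27.0 min

Transient balance on the dissolved component: V dC/dt = Q(C_in − C), so τ = V/Q = 39.076 min.
C(t) = C_in + (C₀ − C_in) e^(−t/τ). Set C = 1.77 and solve for t:
e^(−t/τ) = (C − C_in)/(C₀ − C_in) = (1.77 − 3.55)/(0 − 3.55) = 0.50141
t = −τ ln(…) = 39.076 × 0.69033 = 26.975 min.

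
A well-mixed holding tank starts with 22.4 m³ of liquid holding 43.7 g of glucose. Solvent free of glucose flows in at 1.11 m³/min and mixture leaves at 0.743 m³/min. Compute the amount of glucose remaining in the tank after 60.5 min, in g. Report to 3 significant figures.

Total volume: dV/dt = Q_in − Q_out = 0.36700 m³/min, so V(t) = 22.4 + 0.36700 t and V(60.5) = 44.604 m³.
No glucose enters, so dm/dt = −Q_out · (m/V).
Separate: dm/m = −Q_out dt/V(t) ⇒ ln(m/m₀) = −(Q_out/(Q_in−Q_out)) ln(V/V₀).
m = m₀ (V₀/V)^(Q_out/(Q_in−Q_out)) = 43.7 × (22.4/44.604)^(2.0245) = 10.837 g.

10.8 g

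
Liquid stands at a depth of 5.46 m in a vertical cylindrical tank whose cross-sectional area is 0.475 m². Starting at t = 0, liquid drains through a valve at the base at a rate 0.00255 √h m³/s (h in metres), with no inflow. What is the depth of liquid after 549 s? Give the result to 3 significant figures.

0.745 m

With no inflow, A dh/dt = −0.00255 √h.
Separate and integrate: 2(√h − √h₀) = −(0.00255/A) t.
√h = √5.46 − 0.00255·549/(2·0.475) = 2.3367 − 1.4736 = 0.86303.
h = 0.86303² = 0.74483 m.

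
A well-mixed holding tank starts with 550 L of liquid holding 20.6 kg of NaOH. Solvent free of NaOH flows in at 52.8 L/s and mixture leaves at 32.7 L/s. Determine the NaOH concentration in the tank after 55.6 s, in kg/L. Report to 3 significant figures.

Total volume: dV/dt = Q_in − Q_out = 20.100 L/s, so V(t) = 550 + 20.100 t and V(55.6) = 1667.6 L.
No NaOH enters, so dm/dt = −Q_out · (m/V).
Separate: dm/m = −Q_out dt/V(t) ⇒ ln(m/m₀) = −(Q_out/(Q_in−Q_out)) ln(V/V₀).
m = m₀ (V₀/V)^(Q_out/(Q_in−Q_out)) = 20.6 × (550/1667.6)^(1.6269) = 3.3898 kg.
C = m/V = 3.3898/1667.6 = 0.0020328 kg/L.

0.00203 kg/L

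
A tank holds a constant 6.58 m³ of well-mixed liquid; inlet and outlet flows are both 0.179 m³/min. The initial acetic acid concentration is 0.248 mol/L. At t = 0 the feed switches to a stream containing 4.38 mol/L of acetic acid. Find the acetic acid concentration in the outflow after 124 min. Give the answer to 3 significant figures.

Mass balance on the solute (V constant): V dC/dt = Q(C_in − C).
Rewrite as dC/dt + C/τ = C_in/τ, τ = V/Q = 36.760 min.
C approaches C_in exponentially: C(t) = C_in + (C₀ − C_in) e^(−t/τ).
C(124) = 4.38 + (0.248 − 4.38)·e^(−124/36.760) = 4.38 + (-4.1320)·0.034278 = 4.2384 mol/L.

4.24 mol/L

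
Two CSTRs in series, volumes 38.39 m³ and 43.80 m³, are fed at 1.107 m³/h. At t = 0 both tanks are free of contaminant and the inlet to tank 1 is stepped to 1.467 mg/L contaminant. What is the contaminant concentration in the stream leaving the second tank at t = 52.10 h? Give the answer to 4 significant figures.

0.6013 mg/L

Species balance on tank i: dCᵢ/dt = (Cᵢ₋₁ − Cᵢ)/τᵢ with τᵢ = Vᵢ/Q.
τ₁ = 38.39/1.107 = 34.6793 h; τ₂ = 43.80/1.107 = 39.5664 h.
Solving the cascade with C₁(0)=C₂(0)=0 gives C₂(t) = C_in[1 − (τ₁ e^(−t/τ₁) − τ₂ e^(−t/τ₂))/(τ₁ − τ₂)].
At t = 52.10: e^(−t/τ₁) = 0.222609, e^(−t/τ₂) = 0.267998.
C₂ = 1.467·[1 − (34.6793·0.222609 − 39.5664·0.267998)/(-4.88708)] = 1.467·0.409915 = 0.601346 mg/L.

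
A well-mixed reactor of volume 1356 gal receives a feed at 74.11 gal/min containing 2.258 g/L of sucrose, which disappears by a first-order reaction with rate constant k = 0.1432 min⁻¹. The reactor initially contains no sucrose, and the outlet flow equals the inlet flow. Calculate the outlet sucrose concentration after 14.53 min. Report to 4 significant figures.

0.5885 g/L

Species balance: V dC/dt = Q C_in − Q C − k V C.
This is linear with rate a = Q/V + k = 0.197853 min⁻¹.
C_ss = Q C_in/(Q + kV) = 0.623731 g/L; C(t) = C_ss + (C₀ − C_ss) e^(−a t).
C(14.53) = 0.623731 + (-0.623731)·e^(−0.197853·14.53) = 0.623731 + (-0.623731)·0.0564269 = 0.588536 g/L.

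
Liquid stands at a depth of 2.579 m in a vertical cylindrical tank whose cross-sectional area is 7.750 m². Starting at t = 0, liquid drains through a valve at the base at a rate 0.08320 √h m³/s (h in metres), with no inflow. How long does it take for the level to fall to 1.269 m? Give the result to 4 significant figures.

89.32 s

Unsteady balance on liquid volume: A dh/dt = −0.08320 √h.
∫ h^(−1/2) dh = −(0.08320/A) ∫ dt, giving 2√h = 2√h₀ − (0.08320/A) t.
t = 2A(√h₀ − √h)/0.08320 = 2·7.750·(√2.579 − √1.269)/0.08320
  = 15.5000 × (1.60593 − 1.12650) / 0.08320 = 89.3164 s.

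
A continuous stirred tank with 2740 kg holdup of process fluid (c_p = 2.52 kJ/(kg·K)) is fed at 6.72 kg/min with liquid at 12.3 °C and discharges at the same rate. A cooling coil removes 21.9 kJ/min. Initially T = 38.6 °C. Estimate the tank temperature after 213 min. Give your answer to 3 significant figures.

M c_p dT/dt = ṁ c_p (T_in − T) − Q̇.
τ = M/ṁ = 407.74 min; T_ss = T_in − Q̇/(ṁ c_p) = 12.3 − 21.9/(6.72·2.52) = 11.007 °C.
Solution: T(t) = T_ss + (T₀ − T_ss) e^(−t/τ).
T(213) = 11.007 + (27.593)·e^(−213/407.74) = 11.007 + (27.593)·0.59310 = 27.372 °C.

27.4 °C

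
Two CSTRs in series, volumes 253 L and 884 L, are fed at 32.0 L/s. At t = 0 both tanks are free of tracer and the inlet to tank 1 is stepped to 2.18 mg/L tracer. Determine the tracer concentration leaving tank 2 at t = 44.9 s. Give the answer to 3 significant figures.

Species balance on tank i: dCᵢ/dt = (Cᵢ₋₁ − Cᵢ)/τᵢ with τᵢ = Vᵢ/Q.
τ₁ = 253/32.0 = 7.9062 s; τ₂ = 884/32.0 = 27.625 s.
Solving the cascade with C₁(0)=C₂(0)=0 gives C₂(t) = C_in[1 − (τ₁ e^(−t/τ₁) − τ₂ e^(−t/τ₂))/(τ₁ − τ₂)].
At t = 44.9: e^(−t/τ₁) = 0.0034168, e^(−t/τ₂) = 0.19684.
C₂ = 2.18·[1 − (7.9062·0.0034168 − 27.625·0.19684)/(-19.719)] = 2.18·0.72560 = 1.5818 mg/L.

1.58 mg/L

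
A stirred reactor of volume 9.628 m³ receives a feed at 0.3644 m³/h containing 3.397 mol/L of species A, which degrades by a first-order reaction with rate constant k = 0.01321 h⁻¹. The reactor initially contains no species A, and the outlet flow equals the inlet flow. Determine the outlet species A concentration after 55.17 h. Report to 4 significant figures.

V dC/dt = Q(C_in − C) − k V C.
dC/dt = (Q/V) C_in − (Q/V + k) C; effective rate a = Q/V + k = 0.0378479 + 0.01321 = 0.0510579 h⁻¹.
C_ss = Q C_in/(Q + kV) = 2.51811 mol/L; C(t) = C_ss + (C₀ − C_ss) e^(−a t).
C(55.17) = 2.51811 + (-2.51811)·e^(−0.0510579·55.17) = 2.51811 + (-2.51811)·0.0597930 = 2.36754 mol/L.

2.368 mol/L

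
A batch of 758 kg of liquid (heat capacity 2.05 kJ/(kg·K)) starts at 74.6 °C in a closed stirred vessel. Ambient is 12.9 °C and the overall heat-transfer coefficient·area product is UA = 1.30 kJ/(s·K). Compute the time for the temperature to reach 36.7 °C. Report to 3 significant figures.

Energy balance: M c_p dT/dt = −UA(T − T_amb).
τ = M c_p/UA = 1195.3 s; T_ss = T_amb = 12.900 °C.
T(t) = T_ss + (T₀ − T_ss)e^(−t/τ); set T = 36.7:
t = −τ ln[(T − T_ss)/(T₀ − T_ss)] = −1195.3 · ln(0.38574) = 1138.6 s.

1140 s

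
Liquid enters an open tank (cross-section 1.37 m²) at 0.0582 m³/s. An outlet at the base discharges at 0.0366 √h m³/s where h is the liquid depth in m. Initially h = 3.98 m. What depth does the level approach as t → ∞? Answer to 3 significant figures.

Volume balance on the tank: A dh/dt = Q_in − 0.0366 √h. At steady state dh/dt = 0:
Q_in = 0.0366 √h_ss ⇒ √h_ss = 0.0582/0.0366 = 1.5902.
h_ss = 1.5902² = 2.5286 m. (Since h₀ = 3.98 m > h_ss, the level will fall toward this value.)

2.53 m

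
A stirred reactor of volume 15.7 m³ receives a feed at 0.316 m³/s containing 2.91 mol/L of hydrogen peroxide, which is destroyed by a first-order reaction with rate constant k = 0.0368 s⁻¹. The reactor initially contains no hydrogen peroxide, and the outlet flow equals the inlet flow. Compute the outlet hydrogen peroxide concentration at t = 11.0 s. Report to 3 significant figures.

Accumulation = in − out − consumed: V dC/dt = Q C_in − Q C − k V C.
This is linear with rate a = Q/V + k = 0.056927 s⁻¹.
C_ss = Q C_in/(Q + kV) = 1.0289 mol/L; C(t) = C_ss + (C₀ − C_ss) e^(−a t).
C(11.0) = 1.0289 + (-1.0289)·e^(−0.056927·11.0) = 1.0289 + (-1.0289)·0.53462 = 0.47882 mol/L.

0.479 mol/L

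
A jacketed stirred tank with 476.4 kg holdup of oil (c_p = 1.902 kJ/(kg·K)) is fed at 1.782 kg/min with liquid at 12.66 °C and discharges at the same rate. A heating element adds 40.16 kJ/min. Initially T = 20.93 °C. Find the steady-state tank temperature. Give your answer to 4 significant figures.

24.51 °C

M c_p dT/dt = ṁ c_p (T_in − T) + Q̇.
At steady state dT/dt = 0 ⇒ T_ss = T_in + Q̇/(ṁ c_p) = 12.66 + 40.16/(1.782·1.902) = 24.5088 °C.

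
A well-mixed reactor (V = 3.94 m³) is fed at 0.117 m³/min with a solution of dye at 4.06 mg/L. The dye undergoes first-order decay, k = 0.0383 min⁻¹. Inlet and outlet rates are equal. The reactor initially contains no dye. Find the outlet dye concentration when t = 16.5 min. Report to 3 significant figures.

V dC/dt = Q(C_in − C) − k V C.
dC/dt = (Q/V) C_in − (Q/V + k) C; effective rate a = Q/V + k = 0.029695 + 0.0383 = 0.067995 min⁻¹.
C_ss = Q C_in/(Q + kV) = 1.7731 mg/L; C(t) = C_ss + (C₀ − C_ss) e^(−a t).
C(16.5) = 1.7731 + (-1.7731)·e^(−0.067995·16.5) = 1.7731 + (-1.7731)·0.32565 = 1.1957 mg/L.

1.20 mg/L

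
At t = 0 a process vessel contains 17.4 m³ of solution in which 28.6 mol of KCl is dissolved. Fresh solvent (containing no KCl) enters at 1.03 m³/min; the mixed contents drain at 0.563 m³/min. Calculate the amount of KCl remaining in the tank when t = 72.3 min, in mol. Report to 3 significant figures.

Total volume: dV/dt = Q_in − Q_out = 0.46700 m³/min, so V(t) = 17.4 + 0.46700 t and V(72.3) = 51.164 m³.
Species balance (pure solvent in): dm/dt = −Q_out · m/V(t).
Separate: dm/m = −Q_out dt/V(t) ⇒ ln(m/m₀) = −(Q_out/(Q_in−Q_out)) ln(V/V₀).
m = m₀ (V₀/V)^(Q_out/(Q_in−Q_out)) = 28.6 × (17.4/51.164)^(1.2056) = 7.7922 mol.

7.79 mol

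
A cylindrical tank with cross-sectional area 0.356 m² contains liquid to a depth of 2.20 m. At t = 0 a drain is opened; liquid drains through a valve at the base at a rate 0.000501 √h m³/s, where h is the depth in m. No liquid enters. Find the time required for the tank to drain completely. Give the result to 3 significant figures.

2110 s

Unsteady balance on liquid volume: A dh/dt = −0.000501 √h.
∫ h^(−1/2) dh = −(0.000501/A) ∫ dt, giving 2√h = 2√h₀ − (0.000501/A) t.
Tank is empty when √h = 0: t_empty = 2A√h₀/0.000501.
t_empty = 2·0.356·√2.20/0.000501 = 0.71200·1.4832/0.000501 = 2107.9 s.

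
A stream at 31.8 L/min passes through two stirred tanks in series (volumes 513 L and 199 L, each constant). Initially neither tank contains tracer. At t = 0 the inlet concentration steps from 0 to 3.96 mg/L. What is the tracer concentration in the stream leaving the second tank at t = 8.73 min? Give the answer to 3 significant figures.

0.816 mg/L

Each tank obeys Vᵢ dCᵢ/dt = Q(Cᵢ₋₁ − Cᵢ), so τᵢ = Vᵢ/Q.
τ₁ = 513/31.8 = 16.132 min; τ₂ = 199/31.8 = 6.2579 min.
Tank 1: C₁ = C_in(1 − e^(−t/τ₁)). Tank 2 (τ₁ ≠ τ₂): C₂ = C_in[1 − (τ₁ e^(−t/τ₁) − τ₂ e^(−t/τ₂))/(τ₁ − τ₂)].
At t = 8.73: e^(−t/τ₁) = 0.58207, e^(−t/τ₂) = 0.24782.
C₂ = 3.96·[1 − (16.132·0.58207 − 6.2579·0.24782)/(9.8742)] = 3.96·0.20609 = 0.81612 mg/L.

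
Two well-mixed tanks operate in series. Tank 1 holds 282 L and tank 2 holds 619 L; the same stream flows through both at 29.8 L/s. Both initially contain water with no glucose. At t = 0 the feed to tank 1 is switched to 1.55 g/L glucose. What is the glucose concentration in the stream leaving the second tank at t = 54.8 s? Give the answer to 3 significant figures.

Species balance on tank i: dCᵢ/dt = (Cᵢ₋₁ − Cᵢ)/τᵢ with τᵢ = Vᵢ/Q.
τ₁ = 282/29.8 = 9.4631 s; τ₂ = 619/29.8 = 20.772 s.
Tank 1: C₁ = C_in(1 − e^(−t/τ₁)). Tank 2 (τ₁ ≠ τ₂): C₂ = C_in[1 − (τ₁ e^(−t/τ₁) − τ₂ e^(−t/τ₂))/(τ₁ − τ₂)].
At t = 54.8: e^(−t/τ₁) = 0.0030552, e^(−t/τ₂) = 0.071491.
C₂ = 1.55·[1 − (9.4631·0.0030552 − 20.772·0.071491)/(-11.309)] = 1.55·0.87124 = 1.3504 g/L.

1.35 g/L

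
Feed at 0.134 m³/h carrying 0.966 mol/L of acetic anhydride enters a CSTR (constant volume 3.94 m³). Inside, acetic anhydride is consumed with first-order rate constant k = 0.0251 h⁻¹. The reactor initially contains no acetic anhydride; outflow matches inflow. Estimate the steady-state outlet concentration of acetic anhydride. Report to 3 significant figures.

0.556 mol/L

Species balance: V dC/dt = Q C_in − Q C − k V C.
Steady state (dC/dt = 0): C_ss = Q C_in/(Q + kV) = C_in/(1 + kV/Q).
C_ss = 0.134·0.966/(0.134 + 0.0251·3.94) = 0.12944/0.23289 = 0.55581 mol/L.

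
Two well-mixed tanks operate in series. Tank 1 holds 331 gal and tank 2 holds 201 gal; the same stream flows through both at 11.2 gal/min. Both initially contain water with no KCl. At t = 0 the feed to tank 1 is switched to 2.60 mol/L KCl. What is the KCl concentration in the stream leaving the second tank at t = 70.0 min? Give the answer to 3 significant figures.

2.06 mol/L

Each tank obeys Vᵢ dCᵢ/dt = Q(Cᵢ₋₁ − Cᵢ), so τᵢ = Vᵢ/Q.
τ₁ = 331/11.2 = 29.554 min; τ₂ = 201/11.2 = 17.946 min.
Solving the cascade with C₁(0)=C₂(0)=0 gives C₂(t) = C_in[1 − (τ₁ e^(−t/τ₁) − τ₂ e^(−t/τ₂))/(τ₁ − τ₂)].
At t = 70.0: e^(−t/τ₁) = 0.093614, e^(−t/τ₂) = 0.020232.
C₂ = 2.60·[1 − (29.554·0.093614 − 17.946·0.020232)/(11.607)] = 2.60·0.79293 = 2.0616 mol/L.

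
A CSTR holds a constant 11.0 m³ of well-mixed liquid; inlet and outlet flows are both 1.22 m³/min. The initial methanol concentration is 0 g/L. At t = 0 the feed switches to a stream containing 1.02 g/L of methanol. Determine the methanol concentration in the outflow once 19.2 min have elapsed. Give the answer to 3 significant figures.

0.899 g/L

Mass balance on the solute (V constant): V dC/dt = Q(C_in − C).
Rewrite as dC/dt + C/τ = C_in/τ, τ = V/Q = 9.0164 min.
Solution: C(t) = C_in + (C₀ − C_in) e^(−t/τ).
C(19.2) = 1.02 + (0 − 1.02)·e^(−19.2/9.0164) = 1.02 + (-1.0200)·0.11890 = 0.89872 g/L.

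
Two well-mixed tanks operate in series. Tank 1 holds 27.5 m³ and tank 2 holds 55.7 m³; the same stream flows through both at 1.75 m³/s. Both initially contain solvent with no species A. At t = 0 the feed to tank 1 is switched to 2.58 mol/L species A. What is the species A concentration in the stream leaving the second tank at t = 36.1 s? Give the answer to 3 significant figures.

Each tank obeys Vᵢ dCᵢ/dt = Q(Cᵢ₋₁ − Cᵢ), so τᵢ = Vᵢ/Q.
τ₁ = 27.5/1.75 = 15.714 s; τ₂ = 55.7/1.75 = 31.829 s.
Tank 1: C₁ = C_in(1 − e^(−t/τ₁)). Tank 2 (τ₁ ≠ τ₂): C₂ = C_in[1 − (τ₁ e^(−t/τ₁) − τ₂ e^(−t/τ₂))/(τ₁ − τ₂)].
At t = 36.1: e^(−t/τ₁) = 0.10053, e^(−t/τ₂) = 0.32168.
C₂ = 2.58·[1 − (15.714·0.10053 − 31.829·0.32168)/(-16.114)] = 2.58·0.46266 = 1.1937 mol/L.

1.19 mol/L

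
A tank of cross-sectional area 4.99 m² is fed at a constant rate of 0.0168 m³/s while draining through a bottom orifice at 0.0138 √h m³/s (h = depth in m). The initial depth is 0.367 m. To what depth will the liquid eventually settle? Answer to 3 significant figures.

1.48 m

A dh/dt = Q_in − 0.0138 √h. Steady state requires inflow = outflow:
Q_in = 0.0138 √h_ss ⇒ √h_ss = 0.0168/0.0138 = 1.2174.
h_ss = 1.2174² = 1.4820 m. (Since h₀ = 0.367 m < h_ss, the level will rise toward this value.)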